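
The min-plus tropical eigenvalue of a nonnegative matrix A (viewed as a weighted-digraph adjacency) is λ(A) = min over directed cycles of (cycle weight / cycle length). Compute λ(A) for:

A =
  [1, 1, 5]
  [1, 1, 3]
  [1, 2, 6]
λ(A) = 1

Enumerate directed cycles and compute their means (weight / length). Sample:
  cycle 0 → 0: weight = 1, length = 1, mean = 1/1 ≈ 1.000
  cycle 1 → 1: weight = 1, length = 1, mean = 1/1 ≈ 1.000
  cycle 2 → 2: weight = 6, length = 1, mean = 6/1 ≈ 6.000
  cycle 0 → 1 → 0: weight = 2, length = 2, mean = 2/2 ≈ 1.000
  cycle 0 → 2 → 0: weight = 6, length = 2, mean = 6/2 ≈ 3.000
  cycle 1 → 0 → 1: weight = 2, length = 2, mean = 2/2 ≈ 1.000
Minimum mean = 1.000, attained e.g. along the cycle 0 → 0 with weight 1 and length 1. So λ(A) = 1/1 = 1.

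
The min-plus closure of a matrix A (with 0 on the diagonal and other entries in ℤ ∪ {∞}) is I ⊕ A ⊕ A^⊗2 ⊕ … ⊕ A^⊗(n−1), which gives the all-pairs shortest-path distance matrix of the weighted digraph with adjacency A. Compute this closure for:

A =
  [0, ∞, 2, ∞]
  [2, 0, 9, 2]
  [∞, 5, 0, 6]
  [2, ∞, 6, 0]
Closure =
  [0, 7, 2, 8]
  [2, 0, 4, 2]
  [7, 5, 0, 6]
  [2, 9, 4, 0]

This is the Floyd-Warshall all-pairs shortest-path computation. For each intermediate vertex k = 0, 1, …, 3, update dist[i][j] ← min(dist[i][j], dist[i][k] + dist[k][j]). The final matrix gives, for each (i, j), the minimum total weight of any directed path from i to j (possibly empty when i = j).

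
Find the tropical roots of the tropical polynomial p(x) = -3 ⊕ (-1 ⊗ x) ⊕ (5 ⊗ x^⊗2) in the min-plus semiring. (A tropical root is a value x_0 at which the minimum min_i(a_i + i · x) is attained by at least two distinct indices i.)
Roots: {-6, -2}

Each tropical root is a break point of the lower envelope of the lines y = a_i + i · x (there are 3 lines, with slopes 0, 1, ..., 2). Only the lines that attain the minimum somewhere contribute to roots; other lines are dominated. Here the surviving (envelope) indices are i = 2, i = 1, i = 0.
Intersections between consecutive envelope lines give the roots: for adjacent envelope indices i < j the intersection is x = (a_i − a_j) / (j − i). Reading off the sorted break points: {-6, -2}.
Verification: at each break x_0, at least two indices attain the minimum of min_i(a_i + i · x_0).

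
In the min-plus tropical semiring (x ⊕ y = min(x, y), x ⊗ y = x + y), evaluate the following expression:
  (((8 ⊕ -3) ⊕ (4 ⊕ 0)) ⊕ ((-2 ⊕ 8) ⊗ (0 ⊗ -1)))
(((8 ⊕ -3) ⊕ (4 ⊕ 0)) ⊕ ((-2 ⊕ 8) ⊗ (0 ⊗ -1))) = -3

Expand innermost to outermost. Recall ⊕ takes the minimum of its arguments and ⊗ takes their sum. Working out the expression (((8 ⊕ -3) ⊕ (4 ⊕ 0)) ⊕ ((-2 ⊕ 8) ⊗ (0 ⊗ -1))) gives -3.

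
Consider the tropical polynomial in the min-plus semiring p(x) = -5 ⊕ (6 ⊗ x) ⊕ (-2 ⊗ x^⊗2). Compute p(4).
p(4) = -5

A tropical monomial a ⊗ x^⊗i evaluates to a + i · x. Evaluating each term at x = 4:
  Term 0 contributes -5 + 0 · 4 = -5
  Term 1 contributes 6 + 1 · 4 = 10
  Term 2 contributes -2 + 2 · 4 = 6
p(4) = ⊕ of these = min[-5, 10, 6] = -5.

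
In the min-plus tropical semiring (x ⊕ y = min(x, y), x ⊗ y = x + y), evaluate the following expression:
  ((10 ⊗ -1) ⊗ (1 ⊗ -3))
((10 ⊗ -1) ⊗ (1 ⊗ -3)) = 7

Expand innermost to outermost. Recall ⊕ takes the minimum of its arguments and ⊗ takes their sum. Working out the expression ((10 ⊗ -1) ⊗ (1 ⊗ -3)) gives 7.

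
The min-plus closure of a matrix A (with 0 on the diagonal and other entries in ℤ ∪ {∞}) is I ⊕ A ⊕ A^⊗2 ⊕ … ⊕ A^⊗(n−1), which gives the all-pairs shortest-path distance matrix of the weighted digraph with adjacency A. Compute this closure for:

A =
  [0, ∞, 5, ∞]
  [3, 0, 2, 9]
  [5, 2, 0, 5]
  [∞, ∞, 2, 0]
Closure =
  [0, 7, 5, 10]
  [3, 0, 2, 7]
  [5, 2, 0, 5]
  [7, 4, 2, 0]

This is the Floyd-Warshall all-pairs shortest-path computation. For each intermediate vertex k = 0, 1, …, 3, update dist[i][j] ← min(dist[i][j], dist[i][k] + dist[k][j]). The final matrix gives, for each (i, j), the minimum total weight of any directed path from i to j (possibly empty when i = j).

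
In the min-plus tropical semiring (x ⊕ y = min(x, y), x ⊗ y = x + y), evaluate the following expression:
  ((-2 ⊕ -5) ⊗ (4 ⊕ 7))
((-2 ⊕ -5) ⊗ (4 ⊕ 7)) = -1

Expand innermost to outermost. Recall ⊕ takes the minimum of its arguments and ⊗ takes their sum. Working out the expression ((-2 ⊕ -5) ⊗ (4 ⊕ 7)) gives -1.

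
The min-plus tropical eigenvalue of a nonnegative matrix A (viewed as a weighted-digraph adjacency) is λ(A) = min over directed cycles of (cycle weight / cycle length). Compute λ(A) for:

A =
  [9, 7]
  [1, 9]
λ(A) = 4

Enumerate directed cycles and compute their means (weight / length). Sample:
  cycle 0 → 0: weight = 9, length = 1, mean = 9/1 ≈ 9.000
  cycle 1 → 1: weight = 9, length = 1, mean = 9/1 ≈ 9.000
  cycle 0 → 1 → 0: weight = 8, length = 2, mean = 8/2 ≈ 4.000
  cycle 1 → 0 → 1: weight = 8, length = 2, mean = 8/2 ≈ 4.000
Minimum mean = 4.000, attained e.g. along the cycle 0 → 1 → 0 with weight 8 and length 2. So λ(A) = 8/2 = 4.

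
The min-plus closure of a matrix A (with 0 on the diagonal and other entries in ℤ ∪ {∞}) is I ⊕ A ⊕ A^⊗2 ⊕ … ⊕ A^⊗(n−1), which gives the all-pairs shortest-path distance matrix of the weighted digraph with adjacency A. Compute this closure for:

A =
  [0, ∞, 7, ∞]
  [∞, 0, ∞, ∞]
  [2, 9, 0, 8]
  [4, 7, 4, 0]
Closure =
  [0, 16, 7, 15]
  [∞, 0, ∞, ∞]
  [2, 9, 0, 8]
  [4, 7, 4, 0]

This is the Floyd-Warshall all-pairs shortest-path computation. For each intermediate vertex k = 0, 1, …, 3, update dist[i][j] ← min(dist[i][j], dist[i][k] + dist[k][j]). The final matrix gives, for each (i, j), the minimum total weight of any directed path from i to j (possibly empty when i = j).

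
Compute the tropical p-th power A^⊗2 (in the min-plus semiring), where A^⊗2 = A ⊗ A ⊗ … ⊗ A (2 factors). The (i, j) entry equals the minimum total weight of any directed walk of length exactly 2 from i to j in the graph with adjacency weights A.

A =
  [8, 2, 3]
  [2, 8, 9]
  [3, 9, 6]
A^⊗2 =
  [4, 10, 9]
  [10, 4, 5]
  [9, 5, 6]

Each entry (A^⊗2)_ij equals the minimum over all length-2 walks i = v_0 → v_1 → … → v_2 = j of Σ_t A[v_t][v_{t+1}]. For example, for (i, j) = (0, 2) we minimise over 3 possible intermediate vertex sequences; the minimum is 9, attained along the walk 0 → 2 → 2.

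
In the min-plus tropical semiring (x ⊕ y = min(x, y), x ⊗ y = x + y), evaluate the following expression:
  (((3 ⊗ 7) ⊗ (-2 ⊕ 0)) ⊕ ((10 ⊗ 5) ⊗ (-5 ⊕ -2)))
(((3 ⊗ 7) ⊗ (-2 ⊕ 0)) ⊕ ((10 ⊗ 5) ⊗ (-5 ⊕ -2))) = 8

Expand innermost to outermost. Recall ⊕ takes the minimum of its arguments and ⊗ takes their sum. Working out the expression (((3 ⊗ 7) ⊗ (-2 ⊕ 0)) ⊕ ((10 ⊗ 5) ⊗ (-5 ⊕ -2))) gives 8.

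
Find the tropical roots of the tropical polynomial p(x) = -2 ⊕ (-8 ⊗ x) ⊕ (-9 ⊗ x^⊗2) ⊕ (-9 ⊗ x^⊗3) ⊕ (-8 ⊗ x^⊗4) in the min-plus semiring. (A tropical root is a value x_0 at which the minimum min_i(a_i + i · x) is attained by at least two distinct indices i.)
Roots: {-1, 0, 1, 6}

Each tropical root is a break point of the lower envelope of the lines y = a_i + i · x (there are 5 lines, with slopes 0, 1, ..., 4). Only the lines that attain the minimum somewhere contribute to roots; other lines are dominated. Here the surviving (envelope) indices are i = 4, i = 3, i = 2, i = 1, i = 0.
Intersections between consecutive envelope lines give the roots: for adjacent envelope indices i < j the intersection is x = (a_i − a_j) / (j − i). Reading off the sorted break points: {-1, 0, 1, 6}.
Verification: at each break x_0, at least two indices attain the minimum of min_i(a_i + i · x_0).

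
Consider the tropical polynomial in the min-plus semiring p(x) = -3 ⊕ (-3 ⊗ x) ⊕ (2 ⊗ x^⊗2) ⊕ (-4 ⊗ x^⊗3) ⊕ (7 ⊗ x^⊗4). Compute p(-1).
p(-1) = -7

A tropical monomial a ⊗ x^⊗i evaluates to a + i · x. Evaluating each term at x = -1:
  Term 0 contributes -3 + 0 · -1 = -3
  Term 1 contributes -3 + 1 · -1 = -4
  Term 2 contributes 2 + 2 · -1 = 0
  Term 3 contributes -4 + 3 · -1 = -7
  Term 4 contributes 7 + 4 · -1 = 3
p(-1) = ⊕ of these = min[-3, -4, 0, -7, 3] = -7.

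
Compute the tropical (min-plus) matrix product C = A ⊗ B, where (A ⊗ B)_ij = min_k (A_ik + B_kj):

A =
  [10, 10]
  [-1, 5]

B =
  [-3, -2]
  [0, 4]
A ⊗ B =
  [7, 8]
  [-4, -3]

Apply the min-plus product entry-by-entry:
  C[0][0] = min over k of (A[0][0] + B[0][0] = 10 + -3 = 7, A[0][1] + B[1][0] = 10 + 0 = 10) = 7 (attained at k = 0)
  C[0][1] = min over k of (A[0][0] + B[0][1] = 10 + -2 = 8, A[0][1] + B[1][1] = 10 + 4 = 14) = 8 (attained at k = 0)
  C[1][0] = min over k of (A[1][0] + B[0][0] = -1 + -3 = -4, A[1][1] + B[1][0] = 5 + 0 = 5) = -4 (attained at k = 0)
  C[1][1] = min over k of (A[1][0] + B[0][1] = -1 + -2 = -3, A[1][1] + B[1][1] = 5 + 4 = 9) = -3 (attained at k = 0)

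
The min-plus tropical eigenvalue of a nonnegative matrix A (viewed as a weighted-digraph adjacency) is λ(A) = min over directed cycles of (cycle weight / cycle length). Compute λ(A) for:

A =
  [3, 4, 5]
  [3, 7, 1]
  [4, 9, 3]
λ(A) = 3

Enumerate directed cycles and compute their means (weight / length). Sample:
  cycle 0 → 0: weight = 3, length = 1, mean = 3/1 ≈ 3.000
  cycle 1 → 1: weight = 7, length = 1, mean = 7/1 ≈ 7.000
  cycle 2 → 2: weight = 3, length = 1, mean = 3/1 ≈ 3.000
  cycle 0 → 1 → 0: weight = 7, length = 2, mean = 7/2 ≈ 3.500
  cycle 0 → 2 → 0: weight = 9, length = 2, mean = 9/2 ≈ 4.500
  cycle 1 → 0 → 1: weight = 7, length = 2, mean = 7/2 ≈ 3.500
Minimum mean = 3.000, attained e.g. along the cycle 0 → 0 with weight 3 and length 1. So λ(A) = 3/1 = 3.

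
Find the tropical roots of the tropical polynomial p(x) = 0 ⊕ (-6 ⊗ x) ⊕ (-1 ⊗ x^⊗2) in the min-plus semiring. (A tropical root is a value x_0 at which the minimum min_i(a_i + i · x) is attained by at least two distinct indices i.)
Roots: {-5, 6}

Each tropical root is a break point of the lower envelope of the lines y = a_i + i · x (there are 3 lines, with slopes 0, 1, ..., 2). Only the lines that attain the minimum somewhere contribute to roots; other lines are dominated. Here the surviving (envelope) indices are i = 2, i = 1, i = 0.
Intersections between consecutive envelope lines give the roots: for adjacent envelope indices i < j the intersection is x = (a_i − a_j) / (j − i). Reading off the sorted break points: {-5, 6}.
Verification: at each break x_0, at least two indices attain the minimum of min_i(a_i + i · x_0).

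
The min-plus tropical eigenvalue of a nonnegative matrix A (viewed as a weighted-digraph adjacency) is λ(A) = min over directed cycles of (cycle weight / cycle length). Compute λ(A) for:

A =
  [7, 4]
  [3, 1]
λ(A) = 1

Enumerate directed cycles and compute their means (weight / length). Sample:
  cycle 0 → 0: weight = 7, length = 1, mean = 7/1 ≈ 7.000
  cycle 1 → 1: weight = 1, length = 1, mean = 1/1 ≈ 1.000
  cycle 0 → 1 → 0: weight = 7, length = 2, mean = 7/2 ≈ 3.500
  cycle 1 → 0 → 1: weight = 7, length = 2, mean = 7/2 ≈ 3.500
Minimum mean = 1.000, attained e.g. along the cycle 1 → 1 with weight 1 and length 1. So λ(A) = 1/1 = 1.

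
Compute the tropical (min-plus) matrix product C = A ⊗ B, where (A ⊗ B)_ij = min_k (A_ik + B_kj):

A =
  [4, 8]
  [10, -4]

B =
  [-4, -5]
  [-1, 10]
A ⊗ B =
  [0, -1]
  [-5, 5]

Apply the min-plus product entry-by-entry:
  C[0][0] = min over k of (A[0][0] + B[0][0] = 4 + -4 = 0, A[0][1] + B[1][0] = 8 + -1 = 7) = 0 (attained at k = 0)
  C[0][1] = min over k of (A[0][0] + B[0][1] = 4 + -5 = -1, A[0][1] + B[1][1] = 8 + 10 = 18) = -1 (attained at k = 0)
  C[1][0] = min over k of (A[1][0] + B[0][0] = 10 + -4 = 6, A[1][1] + B[1][0] = -4 + -1 = -5) = -5 (attained at k = 1)
  C[1][1] = min over k of (A[1][0] + B[0][1] = 10 + -5 = 5, A[1][1] + B[1][1] = -4 + 10 = 6) = 5 (attained at k = 0)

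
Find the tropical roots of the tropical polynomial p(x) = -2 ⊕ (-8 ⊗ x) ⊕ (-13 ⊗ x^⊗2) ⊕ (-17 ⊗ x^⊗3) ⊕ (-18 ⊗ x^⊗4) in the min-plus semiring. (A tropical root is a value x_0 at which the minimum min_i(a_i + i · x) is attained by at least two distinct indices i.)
Roots: {1, 4, 5, 6}

Each tropical root is a break point of the lower envelope of the lines y = a_i + i · x (there are 5 lines, with slopes 0, 1, ..., 4). Only the lines that attain the minimum somewhere contribute to roots; other lines are dominated. Here the surviving (envelope) indices are i = 4, i = 3, i = 2, i = 1, i = 0.
Intersections between consecutive envelope lines give the roots: for adjacent envelope indices i < j the intersection is x = (a_i − a_j) / (j − i). Reading off the sorted break points: {1, 4, 5, 6}.
Verification: at each break x_0, at least two indices attain the minimum of min_i(a_i + i · x_0).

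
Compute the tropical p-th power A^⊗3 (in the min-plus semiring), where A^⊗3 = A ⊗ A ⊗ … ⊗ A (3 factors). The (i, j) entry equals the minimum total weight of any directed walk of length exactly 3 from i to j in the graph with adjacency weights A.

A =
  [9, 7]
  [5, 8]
A^⊗3 =
  [20, 19]
  [17, 20]

Each entry (A^⊗3)_ij equals the minimum over all length-3 walks i = v_0 → v_1 → … → v_3 = j of Σ_t A[v_t][v_{t+1}]. For example, for (i, j) = (0, 1) we minimise over 4 possible intermediate vertex sequences; the minimum is 19, attained along the walk 0 → 1 → 0 → 1.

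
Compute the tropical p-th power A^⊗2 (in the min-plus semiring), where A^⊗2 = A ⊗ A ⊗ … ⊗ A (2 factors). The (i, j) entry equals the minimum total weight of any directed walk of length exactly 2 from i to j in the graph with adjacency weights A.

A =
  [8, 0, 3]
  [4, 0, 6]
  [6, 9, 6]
A^⊗2 =
  [4, 0, 6]
  [4, 0, 6]
  [12, 6, 9]

Each entry (A^⊗2)_ij equals the minimum over all length-2 walks i = v_0 → v_1 → … → v_2 = j of Σ_t A[v_t][v_{t+1}]. For example, for (i, j) = (0, 2) we minimise over 3 possible intermediate vertex sequences; the minimum is 6, attained along the walk 0 → 1 → 2.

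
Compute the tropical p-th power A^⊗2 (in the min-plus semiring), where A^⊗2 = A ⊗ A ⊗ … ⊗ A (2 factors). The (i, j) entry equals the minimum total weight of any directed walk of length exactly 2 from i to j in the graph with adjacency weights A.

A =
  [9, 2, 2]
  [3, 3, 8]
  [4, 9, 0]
A^⊗2 =
  [5, 5, 2]
  [6, 5, 5]
  [4, 6, 0]

Each entry (A^⊗2)_ij equals the minimum over all length-2 walks i = v_0 → v_1 → … → v_2 = j of Σ_t A[v_t][v_{t+1}]. For example, for (i, j) = (0, 2) we minimise over 3 possible intermediate vertex sequences; the minimum is 2, attained along the walk 0 → 2 → 2.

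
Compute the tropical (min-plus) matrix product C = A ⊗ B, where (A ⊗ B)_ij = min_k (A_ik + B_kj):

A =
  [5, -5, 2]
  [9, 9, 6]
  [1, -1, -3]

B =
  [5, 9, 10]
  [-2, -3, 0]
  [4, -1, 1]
A ⊗ B =
  [-7, -8, -5]
  [7, 5, 7]
  [-3, -4, -2]

Apply the min-plus product entry-by-entry:
  C[0][0] = min over k of (A[0][0] + B[0][0] = 5 + 5 = 10, A[0][1] + B[1][0] = -5 + -2 = -7, A[0][2] + B[2][0] = 2 + 4 = 6) = -7 (attained at k = 1)
  C[0][1] = min over k of (A[0][0] + B[0][1] = 5 + 9 = 14, A[0][1] + B[1][1] = -5 + -3 = -8, A[0][2] + B[2][1] = 2 + -1 = 1) = -8 (attained at k = 1)
  C[0][2] = min over k of (A[0][0] + B[0][2] = 5 + 10 = 15, A[0][1] + B[1][2] = -5 + 0 = -5, A[0][2] + B[2][2] = 2 + 1 = 3) = -5 (attained at k = 1)
  C[1][0] = min over k of (A[1][0] + B[0][0] = 9 + 5 = 14, A[1][1] + B[1][0] = 9 + -2 = 7, A[1][2] + B[2][0] = 6 + 4 = 10) = 7 (attained at k = 1)
  C[1][1] = min over k of (A[1][0] + B[0][1] = 9 + 9 = 18, A[1][1] + B[1][1] = 9 + -3 = 6, A[1][2] + B[2][1] = 6 + -1 = 5) = 5 (attained at k = 2)
  C[1][2] = min over k of (A[1][0] + B[0][2] = 9 + 10 = 19, A[1][1] + B[1][2] = 9 + 0 = 9, A[1][2] + B[2][2] = 6 + 1 = 7) = 7 (attained at k = 2)
  C[2][0] = min over k of (A[2][0] + B[0][0] = 1 + 5 = 6, A[2][1] + B[1][0] = -1 + -2 = -3, A[2][2] + B[2][0] = -3 + 4 = 1) = -3 (attained at k = 1)
  C[2][1] = min over k of (A[2][0] + B[0][1] = 1 + 9 = 10, A[2][1] + B[1][1] = -1 + -3 = -4, A[2][2] + B[2][1] = -3 + -1 = -4) = -4 (attained at k = 1)
  C[2][2] = min over k of (A[2][0] + B[0][2] = 1 + 10 = 11, A[2][1] + B[1][2] = -1 + 0 = -1, A[2][2] + B[2][2] = -3 + 1 = -2) = -2 (attained at k = 2)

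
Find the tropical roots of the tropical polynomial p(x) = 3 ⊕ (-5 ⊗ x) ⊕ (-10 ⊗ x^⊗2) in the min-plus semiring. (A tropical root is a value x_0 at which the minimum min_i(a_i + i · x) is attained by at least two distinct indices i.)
Roots: {5, 8}

Each tropical root is a break point of the lower envelope of the lines y = a_i + i · x (there are 3 lines, with slopes 0, 1, ..., 2). Only the lines that attain the minimum somewhere contribute to roots; other lines are dominated. Here the surviving (envelope) indices are i = 2, i = 1, i = 0.
Intersections between consecutive envelope lines give the roots: for adjacent envelope indices i < j the intersection is x = (a_i − a_j) / (j − i). Reading off the sorted break points: {5, 8}.
Verification: at each break x_0, at least two indices attain the minimum of min_i(a_i + i · x_0).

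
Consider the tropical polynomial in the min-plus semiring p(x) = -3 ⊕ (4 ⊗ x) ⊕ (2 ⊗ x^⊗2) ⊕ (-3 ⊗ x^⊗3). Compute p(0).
p(0) = -3

A tropical monomial a ⊗ x^⊗i evaluates to a + i · x. Evaluating each term at x = 0:
  Term 0 contributes -3 + 0 · 0 = -3
  Term 1 contributes 4 + 1 · 0 = 4
  Term 2 contributes 2 + 2 · 0 = 2
  Term 3 contributes -3 + 3 · 0 = -3
p(0) = ⊕ of these = min[-3, 4, 2, -3] = -3.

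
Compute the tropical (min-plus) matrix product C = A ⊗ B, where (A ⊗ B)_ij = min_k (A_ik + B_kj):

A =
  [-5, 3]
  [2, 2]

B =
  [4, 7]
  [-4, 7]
A ⊗ B =
  [-1, 2]
  [-2, 9]

Apply the min-plus product entry-by-entry:
  C[0][0] = min over k of (A[0][0] + B[0][0] = -5 + 4 = -1, A[0][1] + B[1][0] = 3 + -4 = -1) = -1 (attained at k = 0)
  C[0][1] = min over k of (A[0][0] + B[0][1] = -5 + 7 = 2, A[0][1] + B[1][1] = 3 + 7 = 10) = 2 (attained at k = 0)
  C[1][0] = min over k of (A[1][0] + B[0][0] = 2 + 4 = 6, A[1][1] + B[1][0] = 2 + -4 = -2) = -2 (attained at k = 1)
  C[1][1] = min over k of (A[1][0] + B[0][1] = 2 + 7 = 9, A[1][1] + B[1][1] = 2 + 7 = 9) = 9 (attained at k = 0)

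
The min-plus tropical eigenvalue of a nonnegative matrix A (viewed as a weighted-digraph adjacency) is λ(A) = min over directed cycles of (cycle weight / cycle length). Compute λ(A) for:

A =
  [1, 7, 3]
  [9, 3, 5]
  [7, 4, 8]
λ(A) = 1

Enumerate directed cycles and compute their means (weight / length). Sample:
  cycle 0 → 0: weight = 1, length = 1, mean = 1/1 ≈ 1.000
  cycle 1 → 1: weight = 3, length = 1, mean = 3/1 ≈ 3.000
  cycle 2 → 2: weight = 8, length = 1, mean = 8/1 ≈ 8.000
  cycle 0 → 1 → 0: weight = 16, length = 2, mean = 16/2 ≈ 8.000
  cycle 0 → 2 → 0: weight = 10, length = 2, mean = 10/2 ≈ 5.000
  cycle 1 → 0 → 1: weight = 16, length = 2, mean = 16/2 ≈ 8.000
Minimum mean = 1.000, attained e.g. along the cycle 0 → 0 with weight 1 and length 1. So λ(A) = 1/1 = 1.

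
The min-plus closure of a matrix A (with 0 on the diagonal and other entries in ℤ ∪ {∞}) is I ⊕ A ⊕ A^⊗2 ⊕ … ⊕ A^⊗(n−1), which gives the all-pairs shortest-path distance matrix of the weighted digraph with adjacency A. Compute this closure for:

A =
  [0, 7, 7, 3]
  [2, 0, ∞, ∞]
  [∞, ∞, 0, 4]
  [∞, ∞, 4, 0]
Closure =
  [0, 7, 7, 3]
  [2, 0, 9, 5]
  [∞, ∞, 0, 4]
  [∞, ∞, 4, 0]

This is the Floyd-Warshall all-pairs shortest-path computation. For each intermediate vertex k = 0, 1, …, 3, update dist[i][j] ← min(dist[i][j], dist[i][k] + dist[k][j]). The final matrix gives, for each (i, j), the minimum total weight of any directed path from i to j (possibly empty when i = j).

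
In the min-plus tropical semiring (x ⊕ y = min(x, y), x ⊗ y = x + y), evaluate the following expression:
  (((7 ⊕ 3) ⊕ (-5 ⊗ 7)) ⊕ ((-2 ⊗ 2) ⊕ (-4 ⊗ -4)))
(((7 ⊕ 3) ⊕ (-5 ⊗ 7)) ⊕ ((-2 ⊗ 2) ⊕ (-4 ⊗ -4))) = -8

Expand innermost to outermost. Recall ⊕ takes the minimum of its arguments and ⊗ takes their sum. Working out the expression (((7 ⊕ 3) ⊕ (-5 ⊗ 7)) ⊕ ((-2 ⊗ 2) ⊕ (-4 ⊗ -4))) gives -8.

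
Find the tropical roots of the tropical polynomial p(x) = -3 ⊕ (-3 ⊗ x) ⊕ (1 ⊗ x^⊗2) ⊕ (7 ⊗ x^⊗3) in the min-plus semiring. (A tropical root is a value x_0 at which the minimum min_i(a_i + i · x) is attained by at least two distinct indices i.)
Roots: {-6, -4, 0}

Each tropical root is a break point of the lower envelope of the lines y = a_i + i · x (there are 4 lines, with slopes 0, 1, ..., 3). Only the lines that attain the minimum somewhere contribute to roots; other lines are dominated. Here the surviving (envelope) indices are i = 3, i = 2, i = 1, i = 0.
Intersections between consecutive envelope lines give the roots: for adjacent envelope indices i < j the intersection is x = (a_i − a_j) / (j − i). Reading off the sorted break points: {-6, -4, 0}.
Verification: at each break x_0, at least two indices attain the minimum of min_i(a_i + i · x_0).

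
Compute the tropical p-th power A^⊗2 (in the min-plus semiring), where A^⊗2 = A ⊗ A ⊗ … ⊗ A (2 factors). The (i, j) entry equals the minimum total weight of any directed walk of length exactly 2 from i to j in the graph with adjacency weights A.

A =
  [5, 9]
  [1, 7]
A^⊗2 =
  [10, 14]
  [6, 10]

Each entry (A^⊗2)_ij equals the minimum over all length-2 walks i = v_0 → v_1 → … → v_2 = j of Σ_t A[v_t][v_{t+1}]. For example, for (i, j) = (0, 1) we minimise over 2 possible intermediate vertex sequences; the minimum is 14, attained along the walk 0 → 0 → 1.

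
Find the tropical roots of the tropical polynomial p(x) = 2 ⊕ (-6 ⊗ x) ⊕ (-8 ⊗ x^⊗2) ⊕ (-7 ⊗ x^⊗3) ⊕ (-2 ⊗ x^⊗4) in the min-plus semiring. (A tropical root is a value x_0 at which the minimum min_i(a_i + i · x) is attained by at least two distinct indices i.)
Roots: {-5, -1, 2, 8}

Each tropical root is a break point of the lower envelope of the lines y = a_i + i · x (there are 5 lines, with slopes 0, 1, ..., 4). Only the lines that attain the minimum somewhere contribute to roots; other lines are dominated. Here the surviving (envelope) indices are i = 4, i = 3, i = 2, i = 1, i = 0.
Intersections between consecutive envelope lines give the roots: for adjacent envelope indices i < j the intersection is x = (a_i − a_j) / (j − i). Reading off the sorted break points: {-5, -1, 2, 8}.
Verification: at each break x_0, at least two indices attain the minimum of min_i(a_i + i · x_0).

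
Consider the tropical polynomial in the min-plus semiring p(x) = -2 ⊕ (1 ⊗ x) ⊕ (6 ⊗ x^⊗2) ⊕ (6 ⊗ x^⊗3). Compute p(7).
p(7) = -2

A tropical monomial a ⊗ x^⊗i evaluates to a + i · x. Evaluating each term at x = 7:
  Term 0 contributes -2 + 0 · 7 = -2
  Term 1 contributes 1 + 1 · 7 = 8
  Term 2 contributes 6 + 2 · 7 = 20
  Term 3 contributes 6 + 3 · 7 = 27
p(7) = ⊕ of these = min[-2, 8, 20, 27] = -2.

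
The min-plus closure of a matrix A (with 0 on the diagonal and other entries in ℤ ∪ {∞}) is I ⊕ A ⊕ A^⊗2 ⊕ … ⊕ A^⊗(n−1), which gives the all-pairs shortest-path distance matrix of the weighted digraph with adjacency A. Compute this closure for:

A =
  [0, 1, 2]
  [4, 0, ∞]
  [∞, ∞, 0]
Closure =
  [0, 1, 2]
  [4, 0, 6]
  [∞, ∞, 0]

This is the Floyd-Warshall all-pairs shortest-path computation. For each intermediate vertex k = 0, 1, …, 2, update dist[i][j] ← min(dist[i][j], dist[i][k] + dist[k][j]). The final matrix gives, for each (i, j), the minimum total weight of any directed path from i to j (possibly empty when i = j).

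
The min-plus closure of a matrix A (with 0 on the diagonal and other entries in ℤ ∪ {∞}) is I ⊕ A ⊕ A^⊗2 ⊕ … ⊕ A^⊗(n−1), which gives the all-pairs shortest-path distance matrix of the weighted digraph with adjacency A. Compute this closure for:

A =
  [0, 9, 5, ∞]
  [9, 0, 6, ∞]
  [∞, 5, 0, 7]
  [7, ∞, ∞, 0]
Closure =
  [0, 9, 5, 12]
  [9, 0, 6, 13]
  [14, 5, 0, 7]
  [7, 16, 12, 0]

This is the Floyd-Warshall all-pairs shortest-path computation. For each intermediate vertex k = 0, 1, …, 3, update dist[i][j] ← min(dist[i][j], dist[i][k] + dist[k][j]). The final matrix gives, for each (i, j), the minimum total weight of any directed path from i to j (possibly empty when i = j).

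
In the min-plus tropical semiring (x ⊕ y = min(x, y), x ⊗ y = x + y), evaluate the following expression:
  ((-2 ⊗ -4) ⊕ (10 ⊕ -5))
((-2 ⊗ -4) ⊕ (10 ⊕ -5)) = -6

Expand innermost to outermost. Recall ⊕ takes the minimum of its arguments and ⊗ takes their sum. Working out the expression ((-2 ⊗ -4) ⊕ (10 ⊕ -5)) gives -6.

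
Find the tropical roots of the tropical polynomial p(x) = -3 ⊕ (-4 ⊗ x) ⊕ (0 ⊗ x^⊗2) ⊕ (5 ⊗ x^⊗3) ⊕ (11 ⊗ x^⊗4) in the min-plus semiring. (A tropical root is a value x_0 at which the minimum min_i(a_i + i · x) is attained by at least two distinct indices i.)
Roots: {-6, -5, -4, 1}

Each tropical root is a break point of the lower envelope of the lines y = a_i + i · x (there are 5 lines, with slopes 0, 1, ..., 4). Only the lines that attain the minimum somewhere contribute to roots; other lines are dominated. Here the surviving (envelope) indices are i = 4, i = 3, i = 2, i = 1, i = 0.
Intersections between consecutive envelope lines give the roots: for adjacent envelope indices i < j the intersection is x = (a_i − a_j) / (j − i). Reading off the sorted break points: {-6, -5, -4, 1}.
Verification: at each break x_0, at least two indices attain the minimum of min_i(a_i + i · x_0).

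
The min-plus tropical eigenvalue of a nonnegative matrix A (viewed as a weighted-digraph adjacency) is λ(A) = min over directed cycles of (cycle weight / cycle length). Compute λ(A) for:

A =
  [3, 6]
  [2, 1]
λ(A) = 1

Enumerate directed cycles and compute their means (weight / length). Sample:
  cycle 0 → 0: weight = 3, length = 1, mean = 3/1 ≈ 3.000
  cycle 1 → 1: weight = 1, length = 1, mean = 1/1 ≈ 1.000
  cycle 0 → 1 → 0: weight = 8, length = 2, mean = 8/2 ≈ 4.000
  cycle 1 → 0 → 1: weight = 8, length = 2, mean = 8/2 ≈ 4.000
Minimum mean = 1.000, attained e.g. along the cycle 1 → 1 with weight 1 and length 1. So λ(A) = 1/1 = 1.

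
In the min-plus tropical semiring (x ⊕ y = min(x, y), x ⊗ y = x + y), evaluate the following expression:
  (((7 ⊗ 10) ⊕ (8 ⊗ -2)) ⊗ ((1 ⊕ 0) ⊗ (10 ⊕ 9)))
(((7 ⊗ 10) ⊕ (8 ⊗ -2)) ⊗ ((1 ⊕ 0) ⊗ (10 ⊕ 9))) = 15

Expand innermost to outermost. Recall ⊕ takes the minimum of its arguments and ⊗ takes their sum. Working out the expression (((7 ⊗ 10) ⊕ (8 ⊗ -2)) ⊗ ((1 ⊕ 0) ⊗ (10 ⊕ 9))) gives 15.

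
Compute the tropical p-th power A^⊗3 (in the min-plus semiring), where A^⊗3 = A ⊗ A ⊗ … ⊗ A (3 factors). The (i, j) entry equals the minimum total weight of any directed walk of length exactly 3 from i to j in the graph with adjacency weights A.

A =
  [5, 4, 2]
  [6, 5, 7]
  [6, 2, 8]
A^⊗3 =
  [10, 9, 10]
  [14, 10, 13]
  [13, 10, 10]

Each entry (A^⊗3)_ij equals the minimum over all length-3 walks i = v_0 → v_1 → … → v_3 = j of Σ_t A[v_t][v_{t+1}]. For example, for (i, j) = (0, 2) we minimise over 9 possible intermediate vertex sequences; the minimum is 10, attained along the walk 0 → 2 → 0 → 2.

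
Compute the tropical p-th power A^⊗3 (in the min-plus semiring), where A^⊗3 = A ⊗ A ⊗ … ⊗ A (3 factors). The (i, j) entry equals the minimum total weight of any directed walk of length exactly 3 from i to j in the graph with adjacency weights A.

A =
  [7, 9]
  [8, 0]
A^⊗3 =
  [17, 9]
  [8, 0]

Each entry (A^⊗3)_ij equals the minimum over all length-3 walks i = v_0 → v_1 → … → v_3 = j of Σ_t A[v_t][v_{t+1}]. For example, for (i, j) = (0, 1) we minimise over 4 possible intermediate vertex sequences; the minimum is 9, attained along the walk 0 → 1 → 1 → 1.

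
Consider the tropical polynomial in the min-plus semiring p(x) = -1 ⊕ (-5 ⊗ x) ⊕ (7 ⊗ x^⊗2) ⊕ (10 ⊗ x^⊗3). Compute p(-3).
p(-3) = -8

A tropical monomial a ⊗ x^⊗i evaluates to a + i · x. Evaluating each term at x = -3:
  Term 0 contributes -1 + 0 · -3 = -1
  Term 1 contributes -5 + 1 · -3 = -8
  Term 2 contributes 7 + 2 · -3 = 1
  Term 3 contributes 10 + 3 · -3 = 1
p(-3) = ⊕ of these = min[-1, -8, 1, 1] = -8.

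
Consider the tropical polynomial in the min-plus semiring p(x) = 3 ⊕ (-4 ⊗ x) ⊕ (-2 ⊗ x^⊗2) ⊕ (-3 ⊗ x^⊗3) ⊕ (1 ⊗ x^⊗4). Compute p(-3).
p(-3) = -12

A tropical monomial a ⊗ x^⊗i evaluates to a + i · x. Evaluating each term at x = -3:
  Term 0 contributes 3 + 0 · -3 = 3
  Term 1 contributes -4 + 1 · -3 = -7
  Term 2 contributes -2 + 2 · -3 = -8
  Term 3 contributes -3 + 3 · -3 = -12
  Term 4 contributes 1 + 4 · -3 = -11
p(-3) = ⊕ of these = min[3, -7, -8, -12, -11] = -12.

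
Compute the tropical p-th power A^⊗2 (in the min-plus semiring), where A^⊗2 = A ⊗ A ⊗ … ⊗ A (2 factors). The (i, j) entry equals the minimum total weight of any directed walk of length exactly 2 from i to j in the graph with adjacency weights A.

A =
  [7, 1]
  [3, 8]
A^⊗2 =
  [4, 8]
  [10, 4]

Each entry (A^⊗2)_ij equals the minimum over all length-2 walks i = v_0 → v_1 → … → v_2 = j of Σ_t A[v_t][v_{t+1}]. For example, for (i, j) = (0, 1) we minimise over 2 possible intermediate vertex sequences; the minimum is 8, attained along the walk 0 → 0 → 1.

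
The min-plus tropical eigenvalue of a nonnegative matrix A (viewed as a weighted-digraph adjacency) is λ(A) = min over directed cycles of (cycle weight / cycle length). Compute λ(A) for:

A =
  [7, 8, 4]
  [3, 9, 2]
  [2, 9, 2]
λ(A) = 2

Enumerate directed cycles and compute their means (weight / length). Sample:
  cycle 0 → 0: weight = 7, length = 1, mean = 7/1 ≈ 7.000
  cycle 1 → 1: weight = 9, length = 1, mean = 9/1 ≈ 9.000
  cycle 2 → 2: weight = 2, length = 1, mean = 2/1 ≈ 2.000
  cycle 0 → 1 → 0: weight = 11, length = 2, mean = 11/2 ≈ 5.500
  cycle 0 → 2 → 0: weight = 6, length = 2, mean = 6/2 ≈ 3.000
  cycle 1 → 0 → 1: weight = 11, length = 2, mean = 11/2 ≈ 5.500
Minimum mean = 2.000, attained e.g. along the cycle 2 → 2 with weight 2 and length 1. So λ(A) = 2/1 = 2.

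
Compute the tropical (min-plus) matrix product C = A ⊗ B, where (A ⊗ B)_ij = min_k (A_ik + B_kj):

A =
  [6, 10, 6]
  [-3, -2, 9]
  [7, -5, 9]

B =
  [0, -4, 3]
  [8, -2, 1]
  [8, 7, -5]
A ⊗ B =
  [6, 2, 1]
  [-3, -7, -1]
  [3, -7, -4]

Apply the min-plus product entry-by-entry:
  C[0][0] = min over k of (A[0][0] + B[0][0] = 6 + 0 = 6, A[0][1] + B[1][0] = 10 + 8 = 18, A[0][2] + B[2][0] = 6 + 8 = 14) = 6 (attained at k = 0)
  C[0][1] = min over k of (A[0][0] + B[0][1] = 6 + -4 = 2, A[0][1] + B[1][1] = 10 + -2 = 8, A[0][2] + B[2][1] = 6 + 7 = 13) = 2 (attained at k = 0)
  C[0][2] = min over k of (A[0][0] + B[0][2] = 6 + 3 = 9, A[0][1] + B[1][2] = 10 + 1 = 11, A[0][2] + B[2][2] = 6 + -5 = 1) = 1 (attained at k = 2)
  C[1][0] = min over k of (A[1][0] + B[0][0] = -3 + 0 = -3, A[1][1] + B[1][0] = -2 + 8 = 6, A[1][2] + B[2][0] = 9 + 8 = 17) = -3 (attained at k = 0)
  C[1][1] = min over k of (A[1][0] + B[0][1] = -3 + -4 = -7, A[1][1] + B[1][1] = -2 + -2 = -4, A[1][2] + B[2][1] = 9 + 7 = 16) = -7 (attained at k = 0)
  C[1][2] = min over k of (A[1][0] + B[0][2] = -3 + 3 = 0, A[1][1] + B[1][2] = -2 + 1 = -1, A[1][2] + B[2][2] = 9 + -5 = 4) = -1 (attained at k = 1)
  C[2][0] = min over k of (A[2][0] + B[0][0] = 7 + 0 = 7, A[2][1] + B[1][0] = -5 + 8 = 3, A[2][2] + B[2][0] = 9 + 8 = 17) = 3 (attained at k = 1)
  C[2][1] = min over k of (A[2][0] + B[0][1] = 7 + -4 = 3, A[2][1] + B[1][1] = -5 + -2 = -7, A[2][2] + B[2][1] = 9 + 7 = 16) = -7 (attained at k = 1)
  C[2][2] = min over k of (A[2][0] + B[0][2] = 7 + 3 = 10, A[2][1] + B[1][2] = -5 + 1 = -4, A[2][2] + B[2][2] = 9 + -5 = 4) = -4 (attained at k = 1)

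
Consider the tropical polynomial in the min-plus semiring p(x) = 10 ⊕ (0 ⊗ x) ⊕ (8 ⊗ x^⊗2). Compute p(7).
p(7) = 7

A tropical monomial a ⊗ x^⊗i evaluates to a + i · x. Evaluating each term at x = 7:
  Term 0 contributes 10 + 0 · 7 = 10
  Term 1 contributes 0 + 1 · 7 = 7
  Term 2 contributes 8 + 2 · 7 = 22
p(7) = ⊕ of these = min[10, 7, 22] = 7.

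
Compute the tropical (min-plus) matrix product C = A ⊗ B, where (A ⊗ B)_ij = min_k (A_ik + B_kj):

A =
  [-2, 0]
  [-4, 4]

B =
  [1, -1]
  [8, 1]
A ⊗ B =
  [-1, -3]
  [-3, -5]

Apply the min-plus product entry-by-entry:
  C[0][0] = min over k of (A[0][0] + B[0][0] = -2 + 1 = -1, A[0][1] + B[1][0] = 0 + 8 = 8) = -1 (attained at k = 0)
  C[0][1] = min over k of (A[0][0] + B[0][1] = -2 + -1 = -3, A[0][1] + B[1][1] = 0 + 1 = 1) = -3 (attained at k = 0)
  C[1][0] = min over k of (A[1][0] + B[0][0] = -4 + 1 = -3, A[1][1] + B[1][0] = 4 + 8 = 12) = -3 (attained at k = 0)
  C[1][1] = min over k of (A[1][0] + B[0][1] = -4 + -1 = -5, A[1][1] + B[1][1] = 4 + 1 = 5) = -5 (attained at k = 0)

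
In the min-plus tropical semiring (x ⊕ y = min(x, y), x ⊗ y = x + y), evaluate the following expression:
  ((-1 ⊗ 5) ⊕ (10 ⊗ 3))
((-1 ⊗ 5) ⊕ (10 ⊗ 3)) = 4

Expand innermost to outermost. Recall ⊕ takes the minimum of its arguments and ⊗ takes their sum. Working out the expression ((-1 ⊗ 5) ⊕ (10 ⊗ 3)) gives 4.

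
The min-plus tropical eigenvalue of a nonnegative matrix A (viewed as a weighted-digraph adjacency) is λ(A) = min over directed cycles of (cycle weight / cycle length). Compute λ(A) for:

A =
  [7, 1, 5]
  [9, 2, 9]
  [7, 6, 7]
λ(A) = 2

Enumerate directed cycles and compute their means (weight / length). Sample:
  cycle 0 → 0: weight = 7, length = 1, mean = 7/1 ≈ 7.000
  cycle 1 → 1: weight = 2, length = 1, mean = 2/1 ≈ 2.000
  cycle 2 → 2: weight = 7, length = 1, mean = 7/1 ≈ 7.000
  cycle 0 → 1 → 0: weight = 10, length = 2, mean = 10/2 ≈ 5.000
  cycle 0 → 2 → 0: weight = 12, length = 2, mean = 12/2 ≈ 6.000
  cycle 1 → 0 → 1: weight = 10, length = 2, mean = 10/2 ≈ 5.000
Minimum mean = 2.000, attained e.g. along the cycle 1 → 1 with weight 2 and length 1. So λ(A) = 2/1 = 2.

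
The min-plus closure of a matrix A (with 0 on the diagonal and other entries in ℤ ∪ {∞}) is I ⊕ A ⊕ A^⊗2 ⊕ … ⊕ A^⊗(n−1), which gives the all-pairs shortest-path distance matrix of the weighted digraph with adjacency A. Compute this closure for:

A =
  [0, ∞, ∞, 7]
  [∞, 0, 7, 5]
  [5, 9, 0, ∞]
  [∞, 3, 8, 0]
Closure =
  [0, 10, 15, 7]
  [12, 0, 7, 5]
  [5, 9, 0, 12]
  [13, 3, 8, 0]

This is the Floyd-Warshall all-pairs shortest-path computation. For each intermediate vertex k = 0, 1, …, 3, update dist[i][j] ← min(dist[i][j], dist[i][k] + dist[k][j]). The final matrix gives, for each (i, j), the minimum total weight of any directed path from i to j (possibly empty when i = j).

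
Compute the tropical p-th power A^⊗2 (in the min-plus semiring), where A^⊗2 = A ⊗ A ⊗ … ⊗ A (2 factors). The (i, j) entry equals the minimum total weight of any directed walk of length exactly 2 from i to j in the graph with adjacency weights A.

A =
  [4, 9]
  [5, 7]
A^⊗2 =
  [8, 13]
  [9, 14]

Each entry (A^⊗2)_ij equals the minimum over all length-2 walks i = v_0 → v_1 → … → v_2 = j of Σ_t A[v_t][v_{t+1}]. For example, for (i, j) = (0, 1) we minimise over 2 possible intermediate vertex sequences; the minimum is 13, attained along the walk 0 → 0 → 1.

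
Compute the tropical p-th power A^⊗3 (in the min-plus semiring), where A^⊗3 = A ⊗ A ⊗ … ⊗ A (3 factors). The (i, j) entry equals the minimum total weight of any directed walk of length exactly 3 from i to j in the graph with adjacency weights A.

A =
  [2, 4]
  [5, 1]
A^⊗3 =
  [6, 6]
  [7, 3]

Each entry (A^⊗3)_ij equals the minimum over all length-3 walks i = v_0 → v_1 → … → v_3 = j of Σ_t A[v_t][v_{t+1}]. For example, for (i, j) = (0, 1) we minimise over 4 possible intermediate vertex sequences; the minimum is 6, attained along the walk 0 → 1 → 1 → 1.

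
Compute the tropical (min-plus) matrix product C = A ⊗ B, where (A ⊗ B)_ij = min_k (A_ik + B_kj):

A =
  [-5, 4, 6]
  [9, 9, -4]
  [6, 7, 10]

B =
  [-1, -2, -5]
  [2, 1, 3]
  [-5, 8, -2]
A ⊗ B =
  [-6, -7, -10]
  [-9, 4, -6]
  [5, 4, 1]

Apply the min-plus product entry-by-entry:
  C[0][0] = min over k of (A[0][0] + B[0][0] = -5 + -1 = -6, A[0][1] + B[1][0] = 4 + 2 = 6, A[0][2] + B[2][0] = 6 + -5 = 1) = -6 (attained at k = 0)
  C[0][1] = min over k of (A[0][0] + B[0][1] = -5 + -2 = -7, A[0][1] + B[1][1] = 4 + 1 = 5, A[0][2] + B[2][1] = 6 + 8 = 14) = -7 (attained at k = 0)
  C[0][2] = min over k of (A[0][0] + B[0][2] = -5 + -5 = -10, A[0][1] + B[1][2] = 4 + 3 = 7, A[0][2] + B[2][2] = 6 + -2 = 4) = -10 (attained at k = 0)
  C[1][0] = min over k of (A[1][0] + B[0][0] = 9 + -1 = 8, A[1][1] + B[1][0] = 9 + 2 = 11, A[1][2] + B[2][0] = -4 + -5 = -9) = -9 (attained at k = 2)
  C[1][1] = min over k of (A[1][0] + B[0][1] = 9 + -2 = 7, A[1][1] + B[1][1] = 9 + 1 = 10, A[1][2] + B[2][1] = -4 + 8 = 4) = 4 (attained at k = 2)
  C[1][2] = min over k of (A[1][0] + B[0][2] = 9 + -5 = 4, A[1][1] + B[1][2] = 9 + 3 = 12, A[1][2] + B[2][2] = -4 + -2 = -6) = -6 (attained at k = 2)
  C[2][0] = min over k of (A[2][0] + B[0][0] = 6 + -1 = 5, A[2][1] + B[1][0] = 7 + 2 = 9, A[2][2] + B[2][0] = 10 + -5 = 5) = 5 (attained at k = 0)
  C[2][1] = min over k of (A[2][0] + B[0][1] = 6 + -2 = 4, A[2][1] + B[1][1] = 7 + 1 = 8, A[2][2] + B[2][1] = 10 + 8 = 18) = 4 (attained at k = 0)
  C[2][2] = min over k of (A[2][0] + B[0][2] = 6 + -5 = 1, A[2][1] + B[1][2] = 7 + 3 = 10, A[2][2] + B[2][2] = 10 + -2 = 8) = 1 (attained at k = 0)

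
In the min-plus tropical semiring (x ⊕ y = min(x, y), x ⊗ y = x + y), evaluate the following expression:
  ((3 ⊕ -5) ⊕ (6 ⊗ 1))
((3 ⊕ -5) ⊕ (6 ⊗ 1)) = -5

Expand innermost to outermost. Recall ⊕ takes the minimum of its arguments and ⊗ takes their sum. Working out the expression ((3 ⊕ -5) ⊕ (6 ⊗ 1)) gives -5.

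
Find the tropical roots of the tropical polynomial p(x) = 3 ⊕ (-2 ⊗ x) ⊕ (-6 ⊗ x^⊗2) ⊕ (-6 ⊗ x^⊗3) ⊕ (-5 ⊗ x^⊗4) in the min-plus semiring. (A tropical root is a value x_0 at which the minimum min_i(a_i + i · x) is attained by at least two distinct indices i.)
Roots: {-1, 0, 4, 5}

Each tropical root is a break point of the lower envelope of the lines y = a_i + i · x (there are 5 lines, with slopes 0, 1, ..., 4). Only the lines that attain the minimum somewhere contribute to roots; other lines are dominated. Here the surviving (envelope) indices are i = 4, i = 3, i = 2, i = 1, i = 0.
Intersections between consecutive envelope lines give the roots: for adjacent envelope indices i < j the intersection is x = (a_i − a_j) / (j − i). Reading off the sorted break points: {-1, 0, 4, 5}.
Verification: at each break x_0, at least two indices attain the minimum of min_i(a_i + i · x_0).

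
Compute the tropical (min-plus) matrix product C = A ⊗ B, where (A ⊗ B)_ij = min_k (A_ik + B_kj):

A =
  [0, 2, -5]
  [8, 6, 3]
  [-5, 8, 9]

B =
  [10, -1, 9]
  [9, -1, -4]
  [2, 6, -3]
A ⊗ B =
  [-3, -1, -8]
  [5, 5, 0]
  [5, -6, 4]

Apply the min-plus product entry-by-entry:
  C[0][0] = min over k of (A[0][0] + B[0][0] = 0 + 10 = 10, A[0][1] + B[1][0] = 2 + 9 = 11, A[0][2] + B[2][0] = -5 + 2 = -3) = -3 (attained at k = 2)
  C[0][1] = min over k of (A[0][0] + B[0][1] = 0 + -1 = -1, A[0][1] + B[1][1] = 2 + -1 = 1, A[0][2] + B[2][1] = -5 + 6 = 1) = -1 (attained at k = 0)
  C[0][2] = min over k of (A[0][0] + B[0][2] = 0 + 9 = 9, A[0][1] + B[1][2] = 2 + -4 = -2, A[0][2] + B[2][2] = -5 + -3 = -8) = -8 (attained at k = 2)
  C[1][0] = min over k of (A[1][0] + B[0][0] = 8 + 10 = 18, A[1][1] + B[1][0] = 6 + 9 = 15, A[1][2] + B[2][0] = 3 + 2 = 5) = 5 (attained at k = 2)
  C[1][1] = min over k of (A[1][0] + B[0][1] = 8 + -1 = 7, A[1][1] + B[1][1] = 6 + -1 = 5, A[1][2] + B[2][1] = 3 + 6 = 9) = 5 (attained at k = 1)
  C[1][2] = min over k of (A[1][0] + B[0][2] = 8 + 9 = 17, A[1][1] + B[1][2] = 6 + -4 = 2, A[1][2] + B[2][2] = 3 + -3 = 0) = 0 (attained at k = 2)
  C[2][0] = min over k of (A[2][0] + B[0][0] = -5 + 10 = 5, A[2][1] + B[1][0] = 8 + 9 = 17, A[2][2] + B[2][0] = 9 + 2 = 11) = 5 (attained at k = 0)
  C[2][1] = min over k of (A[2][0] + B[0][1] = -5 + -1 = -6, A[2][1] + B[1][1] = 8 + -1 = 7, A[2][2] + B[2][1] = 9 + 6 = 15) = -6 (attained at k = 0)
  C[2][2] = min over k of (A[2][0] + B[0][2] = -5 + 9 = 4, A[2][1] + B[1][2] = 8 + -4 = 4, A[2][2] + B[2][2] = 9 + -3 = 6) = 4 (attained at k = 0)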